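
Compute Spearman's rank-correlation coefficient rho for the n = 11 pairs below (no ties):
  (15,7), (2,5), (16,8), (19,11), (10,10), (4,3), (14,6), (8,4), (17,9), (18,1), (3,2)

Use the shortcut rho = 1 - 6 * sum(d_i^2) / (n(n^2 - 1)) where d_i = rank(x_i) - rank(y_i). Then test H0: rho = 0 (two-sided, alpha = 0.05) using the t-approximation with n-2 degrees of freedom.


Step 1: Rank x and y separately (midranks; no ties here).
rank(x): 15->7, 2->1, 16->8, 19->11, 10->5, 4->3, 14->6, 8->4, 17->9, 18->10, 3->2
rank(y): 7->7, 5->5, 8->8, 11->11, 10->10, 3->3, 6->6, 4->4, 9->9, 1->1, 2->2
Step 2: d_i = R_x(i) - R_y(i); compute d_i^2.
  (7-7)^2=0, (1-5)^2=16, (8-8)^2=0, (11-11)^2=0, (5-10)^2=25, (3-3)^2=0, (6-6)^2=0, (4-4)^2=0, (9-9)^2=0, (10-1)^2=81, (2-2)^2=0
sum(d^2) = 122.
Step 3: rho = 1 - 6*122 / (11*(11^2 - 1)) = 1 - 732/1320 = 0.445455.
Step 4: Under H0, t = rho * sqrt((n-2)/(1-rho^2)) = 1.4926 ~ t(9).
Step 5: Two-sided p-value from the t-distribution with 9 df = 0.169733.
Step 6: alpha = 0.05. fail to reject H0.

rho = 0.4455, p = 0.169733, fail to reject H0 at alpha = 0.05.


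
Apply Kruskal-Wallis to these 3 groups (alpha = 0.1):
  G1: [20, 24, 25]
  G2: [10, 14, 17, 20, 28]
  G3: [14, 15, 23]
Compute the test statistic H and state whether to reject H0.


Step 1: Combine all N = 11 observations and assign midranks.
sorted (value, group, rank): (10,G2,1), (14,G2,2.5), (14,G3,2.5), (15,G3,4), (17,G2,5), (20,G1,6.5), (20,G2,6.5), (23,G3,8), (24,G1,9), (25,G1,10), (28,G2,11)
Step 2: Sum ranks within each group.
R_1 = 25.5 (n_1 = 3)
R_2 = 26 (n_2 = 5)
R_3 = 14.5 (n_3 = 3)
Step 3: H = 12/(N(N+1)) * sum(R_i^2/n_i) - 3(N+1)
     = 12/(11*12) * (25.5^2/3 + 26^2/5 + 14.5^2/3) - 3*12
     = 0.090909 * 422.033 - 36
     = 2.366667.
Step 4: Ties present; correction factor C = 1 - 12/(11^3 - 11) = 0.990909. Corrected H = 2.366667 / 0.990909 = 2.388379.
Step 5: Under H0, H ~ chi^2(2); p-value = 0.302949.
Step 6: alpha = 0.1. fail to reject H0.

H = 2.3884, df = 2, p = 0.302949, fail to reject H0.


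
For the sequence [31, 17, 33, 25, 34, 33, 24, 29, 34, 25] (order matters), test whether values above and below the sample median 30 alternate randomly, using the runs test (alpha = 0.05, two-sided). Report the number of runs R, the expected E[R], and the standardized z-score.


Step 1: Compute median = 30; label A = above, B = below.
Labels in order: ABABAABBAB  (n_A = 5, n_B = 5)
Step 2: Count runs R = 8.
Step 3: Under H0 (random ordering), E[R] = 2*n_A*n_B/(n_A+n_B) + 1 = 2*5*5/10 + 1 = 6.0000.
        Var[R] = 2*n_A*n_B*(2*n_A*n_B - n_A - n_B) / ((n_A+n_B)^2 * (n_A+n_B-1)) = 2000/900 = 2.2222.
        SD[R] = 1.4907.
Step 4: Continuity-corrected z = (R - 0.5 - E[R]) / SD[R] = (8 - 0.5 - 6.0000) / 1.4907 = 1.0062.
Step 5: Two-sided p-value via normal approximation = 2*(1 - Phi(|z|)) = 0.314305.
Step 6: alpha = 0.05. fail to reject H0.

R = 8, z = 1.0062, p = 0.314305, fail to reject H0.


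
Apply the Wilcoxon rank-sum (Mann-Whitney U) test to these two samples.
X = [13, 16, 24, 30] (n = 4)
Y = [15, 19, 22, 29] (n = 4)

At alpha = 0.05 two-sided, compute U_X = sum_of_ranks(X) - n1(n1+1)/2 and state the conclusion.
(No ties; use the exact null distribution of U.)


Step 1: Combine and sort all 8 observations; assign midranks.
sorted (value, group): (13,X), (15,Y), (16,X), (19,Y), (22,Y), (24,X), (29,Y), (30,X)
ranks: 13->1, 15->2, 16->3, 19->4, 22->5, 24->6, 29->7, 30->8
Step 2: Rank sum for X: R1 = 1 + 3 + 6 + 8 = 18.
Step 3: U_X = R1 - n1(n1+1)/2 = 18 - 4*5/2 = 18 - 10 = 8.
       U_Y = n1*n2 - U_X = 16 - 8 = 8.
Step 4: No ties, so the exact null distribution of U (based on enumerating the C(8,4) = 70 equally likely rank assignments) gives the two-sided p-value.
Step 5: p-value = 1.000000; compare to alpha = 0.05. fail to reject H0.

U_X = 8, p = 1.000000, fail to reject H0 at alpha = 0.05.


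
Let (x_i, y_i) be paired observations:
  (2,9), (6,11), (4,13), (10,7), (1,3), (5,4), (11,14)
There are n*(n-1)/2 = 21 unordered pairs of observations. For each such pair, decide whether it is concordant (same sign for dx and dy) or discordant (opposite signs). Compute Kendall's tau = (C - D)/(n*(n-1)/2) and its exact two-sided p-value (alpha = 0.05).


Step 1: Enumerate the 21 unordered pairs (i,j) with i<j and classify each by sign(x_j-x_i) * sign(y_j-y_i).
  (1,2):dx=+4,dy=+2->C; (1,3):dx=+2,dy=+4->C; (1,4):dx=+8,dy=-2->D; (1,5):dx=-1,dy=-6->C
  (1,6):dx=+3,dy=-5->D; (1,7):dx=+9,dy=+5->C; (2,3):dx=-2,dy=+2->D; (2,4):dx=+4,dy=-4->D
  (2,5):dx=-5,dy=-8->C; (2,6):dx=-1,dy=-7->C; (2,7):dx=+5,dy=+3->C; (3,4):dx=+6,dy=-6->D
  (3,5):dx=-3,dy=-10->C; (3,6):dx=+1,dy=-9->D; (3,7):dx=+7,dy=+1->C; (4,5):dx=-9,dy=-4->C
  (4,6):dx=-5,dy=-3->C; (4,7):dx=+1,dy=+7->C; (5,6):dx=+4,dy=+1->C; (5,7):dx=+10,dy=+11->C
  (6,7):dx=+6,dy=+10->C
Step 2: C = 15, D = 6, total pairs = 21.
Step 3: tau = (C - D)/(n(n-1)/2) = (15 - 6)/21 = 0.428571.
Step 4: Exact two-sided p-value (enumerate n! = 5040 permutations of y under H0): p = 0.238889.
Step 5: alpha = 0.05. fail to reject H0.

tau_b = 0.4286 (C=15, D=6), p = 0.238889, fail to reject H0.


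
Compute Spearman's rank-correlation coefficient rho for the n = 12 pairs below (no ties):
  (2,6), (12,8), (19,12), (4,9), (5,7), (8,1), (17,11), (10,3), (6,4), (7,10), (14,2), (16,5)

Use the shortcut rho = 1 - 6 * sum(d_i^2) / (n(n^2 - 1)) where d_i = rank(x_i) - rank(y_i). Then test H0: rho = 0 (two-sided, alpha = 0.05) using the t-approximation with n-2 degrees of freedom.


Step 1: Rank x and y separately (midranks; no ties here).
rank(x): 2->1, 12->8, 19->12, 4->2, 5->3, 8->6, 17->11, 10->7, 6->4, 7->5, 14->9, 16->10
rank(y): 6->6, 8->8, 12->12, 9->9, 7->7, 1->1, 11->11, 3->3, 4->4, 10->10, 2->2, 5->5
Step 2: d_i = R_x(i) - R_y(i); compute d_i^2.
  (1-6)^2=25, (8-8)^2=0, (12-12)^2=0, (2-9)^2=49, (3-7)^2=16, (6-1)^2=25, (11-11)^2=0, (7-3)^2=16, (4-4)^2=0, (5-10)^2=25, (9-2)^2=49, (10-5)^2=25
sum(d^2) = 230.
Step 3: rho = 1 - 6*230 / (12*(12^2 - 1)) = 1 - 1380/1716 = 0.195804.
Step 4: Under H0, t = rho * sqrt((n-2)/(1-rho^2)) = 0.6314 ~ t(10).
Step 5: Two-sided p-value from the t-distribution with 10 df = 0.541936.
Step 6: alpha = 0.05. fail to reject H0.

rho = 0.1958, p = 0.541936, fail to reject H0 at alpha = 0.05.


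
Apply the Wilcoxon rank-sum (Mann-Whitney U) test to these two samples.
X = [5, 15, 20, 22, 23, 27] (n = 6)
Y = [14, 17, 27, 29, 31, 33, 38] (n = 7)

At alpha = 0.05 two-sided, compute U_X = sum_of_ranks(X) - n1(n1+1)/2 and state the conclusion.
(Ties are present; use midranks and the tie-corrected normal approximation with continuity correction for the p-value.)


Step 1: Combine and sort all 13 observations; assign midranks.
sorted (value, group): (5,X), (14,Y), (15,X), (17,Y), (20,X), (22,X), (23,X), (27,X), (27,Y), (29,Y), (31,Y), (33,Y), (38,Y)
ranks: 5->1, 14->2, 15->3, 17->4, 20->5, 22->6, 23->7, 27->8.5, 27->8.5, 29->10, 31->11, 33->12, 38->13
Step 2: Rank sum for X: R1 = 1 + 3 + 5 + 6 + 7 + 8.5 = 30.5.
Step 3: U_X = R1 - n1(n1+1)/2 = 30.5 - 6*7/2 = 30.5 - 21 = 9.5.
       U_Y = n1*n2 - U_X = 42 - 9.5 = 32.5.
Step 4: Ties are present, so use the tie-corrected normal approximation (with continuity correction) for the p-value.
Step 5: p-value = 0.115582; compare to alpha = 0.05. fail to reject H0.

U_X = 9.5, p = 0.115582, fail to reject H0 at alpha = 0.05.


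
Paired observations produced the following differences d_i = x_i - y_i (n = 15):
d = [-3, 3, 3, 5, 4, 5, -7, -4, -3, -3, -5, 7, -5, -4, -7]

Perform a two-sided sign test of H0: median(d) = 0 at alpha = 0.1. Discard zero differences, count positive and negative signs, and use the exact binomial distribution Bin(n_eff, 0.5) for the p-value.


Step 1: Discard zero differences. Original n = 15; n_eff = number of nonzero differences = 15.
Nonzero differences (with sign): -3, +3, +3, +5, +4, +5, -7, -4, -3, -3, -5, +7, -5, -4, -7
Step 2: Count signs: positive = 6, negative = 9.
Step 3: Under H0: P(positive) = 0.5, so the number of positives S ~ Bin(15, 0.5).
Step 4: Two-sided exact p-value = sum of Bin(15,0.5) probabilities at or below the observed probability = 0.607239.
Step 5: alpha = 0.1. fail to reject H0.

n_eff = 15, pos = 6, neg = 9, p = 0.607239, fail to reject H0.


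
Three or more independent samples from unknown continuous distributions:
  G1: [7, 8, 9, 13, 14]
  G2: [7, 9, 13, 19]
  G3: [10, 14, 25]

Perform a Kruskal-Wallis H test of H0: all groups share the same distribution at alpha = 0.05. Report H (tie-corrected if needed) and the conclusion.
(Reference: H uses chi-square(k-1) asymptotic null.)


Step 1: Combine all N = 12 observations and assign midranks.
sorted (value, group, rank): (7,G1,1.5), (7,G2,1.5), (8,G1,3), (9,G1,4.5), (9,G2,4.5), (10,G3,6), (13,G1,7.5), (13,G2,7.5), (14,G1,9.5), (14,G3,9.5), (19,G2,11), (25,G3,12)
Step 2: Sum ranks within each group.
R_1 = 26 (n_1 = 5)
R_2 = 24.5 (n_2 = 4)
R_3 = 27.5 (n_3 = 3)
Step 3: H = 12/(N(N+1)) * sum(R_i^2/n_i) - 3(N+1)
     = 12/(12*13) * (26^2/5 + 24.5^2/4 + 27.5^2/3) - 3*13
     = 0.076923 * 537.346 - 39
     = 2.334295.
Step 4: Ties present; correction factor C = 1 - 24/(12^3 - 12) = 0.986014. Corrected H = 2.334295 / 0.986014 = 2.367405.
Step 5: Under H0, H ~ chi^2(2); p-value = 0.306143.
Step 6: alpha = 0.05. fail to reject H0.

H = 2.3674, df = 2, p = 0.306143, fail to reject H0.


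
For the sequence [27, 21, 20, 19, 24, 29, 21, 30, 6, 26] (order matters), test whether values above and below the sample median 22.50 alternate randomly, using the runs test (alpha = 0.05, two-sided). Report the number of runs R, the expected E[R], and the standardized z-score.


Step 1: Compute median = 22.50; label A = above, B = below.
Labels in order: ABBBAABABA  (n_A = 5, n_B = 5)
Step 2: Count runs R = 7.
Step 3: Under H0 (random ordering), E[R] = 2*n_A*n_B/(n_A+n_B) + 1 = 2*5*5/10 + 1 = 6.0000.
        Var[R] = 2*n_A*n_B*(2*n_A*n_B - n_A - n_B) / ((n_A+n_B)^2 * (n_A+n_B-1)) = 2000/900 = 2.2222.
        SD[R] = 1.4907.
Step 4: Continuity-corrected z = (R - 0.5 - E[R]) / SD[R] = (7 - 0.5 - 6.0000) / 1.4907 = 0.3354.
Step 5: Two-sided p-value via normal approximation = 2*(1 - Phi(|z|)) = 0.737316.
Step 6: alpha = 0.05. fail to reject H0.

R = 7, z = 0.3354, p = 0.737316, fail to reject H0.


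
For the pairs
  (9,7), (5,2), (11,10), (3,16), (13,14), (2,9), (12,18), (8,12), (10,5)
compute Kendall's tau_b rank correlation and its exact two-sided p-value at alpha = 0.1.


Step 1: Enumerate the 36 unordered pairs (i,j) with i<j and classify each by sign(x_j-x_i) * sign(y_j-y_i).
  (1,2):dx=-4,dy=-5->C; (1,3):dx=+2,dy=+3->C; (1,4):dx=-6,dy=+9->D; (1,5):dx=+4,dy=+7->C
  (1,6):dx=-7,dy=+2->D; (1,7):dx=+3,dy=+11->C; (1,8):dx=-1,dy=+5->D; (1,9):dx=+1,dy=-2->D
  (2,3):dx=+6,dy=+8->C; (2,4):dx=-2,dy=+14->D; (2,5):dx=+8,dy=+12->C; (2,6):dx=-3,dy=+7->D
  (2,7):dx=+7,dy=+16->C; (2,8):dx=+3,dy=+10->C; (2,9):dx=+5,dy=+3->C; (3,4):dx=-8,dy=+6->D
  (3,5):dx=+2,dy=+4->C; (3,6):dx=-9,dy=-1->C; (3,7):dx=+1,dy=+8->C; (3,8):dx=-3,dy=+2->D
  (3,9):dx=-1,dy=-5->C; (4,5):dx=+10,dy=-2->D; (4,6):dx=-1,dy=-7->C; (4,7):dx=+9,dy=+2->C
  (4,8):dx=+5,dy=-4->D; (4,9):dx=+7,dy=-11->D; (5,6):dx=-11,dy=-5->C; (5,7):dx=-1,dy=+4->D
  (5,8):dx=-5,dy=-2->C; (5,9):dx=-3,dy=-9->C; (6,7):dx=+10,dy=+9->C; (6,8):dx=+6,dy=+3->C
  (6,9):dx=+8,dy=-4->D; (7,8):dx=-4,dy=-6->C; (7,9):dx=-2,dy=-13->C; (8,9):dx=+2,dy=-7->D
Step 2: C = 22, D = 14, total pairs = 36.
Step 3: tau = (C - D)/(n(n-1)/2) = (22 - 14)/36 = 0.222222.
Step 4: Exact two-sided p-value (enumerate n! = 362880 permutations of y under H0): p = 0.476709.
Step 5: alpha = 0.1. fail to reject H0.

tau_b = 0.2222 (C=22, D=14), p = 0.476709, fail to reject H0.


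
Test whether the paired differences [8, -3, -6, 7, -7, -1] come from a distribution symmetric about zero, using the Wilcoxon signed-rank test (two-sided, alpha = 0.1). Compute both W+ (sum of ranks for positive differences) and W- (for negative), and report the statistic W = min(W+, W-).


Step 1: Drop any zero differences (none here) and take |d_i|.
|d| = [8, 3, 6, 7, 7, 1]
Step 2: Midrank |d_i| (ties get averaged ranks).
ranks: |8|->6, |3|->2, |6|->3, |7|->4.5, |7|->4.5, |1|->1
Step 3: Attach original signs; sum ranks with positive sign and with negative sign.
W+ = 6 + 4.5 = 10.5
W- = 2 + 3 + 4.5 + 1 = 10.5
(Check: W+ + W- = 21 should equal n(n+1)/2 = 21.)
Step 4: Test statistic W = min(W+, W-) = 10.5.
Step 5: Ties in |d|, so use the tie-corrected normal approximation.
        E[W] = n(n+1)/4 = 6*7/4 = 10.5.
        Tie groups: |d|=7 (t=2); sum(t^3 - t) = 6.
        Var[W] = n(n+1)(2n+1)/24 - sum(t^3-t)/48 = 546/24 - 6/48 = 22.625.
        z = (W - E[W]) / sqrt(Var[W]) = (10.5 - 10.5) / 4.7566 = 0.0000.
        Two-sided p = 2*Phi(z) = 1.000000.
Step 6: alpha = 0.1. fail to reject H0.

W+ = 10.5, W- = 10.5, W = min = 10.5, p = 1.000000, fail to reject H0.


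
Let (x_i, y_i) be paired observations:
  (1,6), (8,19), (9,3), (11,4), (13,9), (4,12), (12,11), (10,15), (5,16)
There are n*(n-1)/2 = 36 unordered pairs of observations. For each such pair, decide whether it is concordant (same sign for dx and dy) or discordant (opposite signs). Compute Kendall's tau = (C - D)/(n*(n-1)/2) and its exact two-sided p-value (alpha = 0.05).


Step 1: Enumerate the 36 unordered pairs (i,j) with i<j and classify each by sign(x_j-x_i) * sign(y_j-y_i).
  (1,2):dx=+7,dy=+13->C; (1,3):dx=+8,dy=-3->D; (1,4):dx=+10,dy=-2->D; (1,5):dx=+12,dy=+3->C
  (1,6):dx=+3,dy=+6->C; (1,7):dx=+11,dy=+5->C; (1,8):dx=+9,dy=+9->C; (1,9):dx=+4,dy=+10->C
  (2,3):dx=+1,dy=-16->D; (2,4):dx=+3,dy=-15->D; (2,5):dx=+5,dy=-10->D; (2,6):dx=-4,dy=-7->C
  (2,7):dx=+4,dy=-8->D; (2,8):dx=+2,dy=-4->D; (2,9):dx=-3,dy=-3->C; (3,4):dx=+2,dy=+1->C
  (3,5):dx=+4,dy=+6->C; (3,6):dx=-5,dy=+9->D; (3,7):dx=+3,dy=+8->C; (3,8):dx=+1,dy=+12->C
  (3,9):dx=-4,dy=+13->D; (4,5):dx=+2,dy=+5->C; (4,6):dx=-7,dy=+8->D; (4,7):dx=+1,dy=+7->C
  (4,8):dx=-1,dy=+11->D; (4,9):dx=-6,dy=+12->D; (5,6):dx=-9,dy=+3->D; (5,7):dx=-1,dy=+2->D
  (5,8):dx=-3,dy=+6->D; (5,9):dx=-8,dy=+7->D; (6,7):dx=+8,dy=-1->D; (6,8):dx=+6,dy=+3->C
  (6,9):dx=+1,dy=+4->C; (7,8):dx=-2,dy=+4->D; (7,9):dx=-7,dy=+5->D; (8,9):dx=-5,dy=+1->D
Step 2: C = 16, D = 20, total pairs = 36.
Step 3: tau = (C - D)/(n(n-1)/2) = (16 - 20)/36 = -0.111111.
Step 4: Exact two-sided p-value (enumerate n! = 362880 permutations of y under H0): p = 0.761414.
Step 5: alpha = 0.05. fail to reject H0.

tau_b = -0.1111 (C=16, D=20), p = 0.761414, fail to reject H0.


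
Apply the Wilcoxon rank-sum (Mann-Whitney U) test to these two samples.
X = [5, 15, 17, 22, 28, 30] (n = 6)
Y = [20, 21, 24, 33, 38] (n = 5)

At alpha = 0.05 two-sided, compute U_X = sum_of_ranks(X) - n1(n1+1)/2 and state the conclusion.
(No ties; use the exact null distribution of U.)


Step 1: Combine and sort all 11 observations; assign midranks.
sorted (value, group): (5,X), (15,X), (17,X), (20,Y), (21,Y), (22,X), (24,Y), (28,X), (30,X), (33,Y), (38,Y)
ranks: 5->1, 15->2, 17->3, 20->4, 21->5, 22->6, 24->7, 28->8, 30->9, 33->10, 38->11
Step 2: Rank sum for X: R1 = 1 + 2 + 3 + 6 + 8 + 9 = 29.
Step 3: U_X = R1 - n1(n1+1)/2 = 29 - 6*7/2 = 29 - 21 = 8.
       U_Y = n1*n2 - U_X = 30 - 8 = 22.
Step 4: No ties, so the exact null distribution of U (based on enumerating the C(11,6) = 462 equally likely rank assignments) gives the two-sided p-value.
Step 5: p-value = 0.246753; compare to alpha = 0.05. fail to reject H0.

U_X = 8, p = 0.246753, fail to reject H0 at alpha = 0.05.


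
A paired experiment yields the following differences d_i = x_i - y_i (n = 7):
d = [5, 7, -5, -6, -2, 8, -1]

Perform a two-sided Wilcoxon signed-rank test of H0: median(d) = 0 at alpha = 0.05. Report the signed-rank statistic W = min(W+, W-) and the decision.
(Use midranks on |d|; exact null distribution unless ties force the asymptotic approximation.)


Step 1: Drop any zero differences (none here) and take |d_i|.
|d| = [5, 7, 5, 6, 2, 8, 1]
Step 2: Midrank |d_i| (ties get averaged ranks).
ranks: |5|->3.5, |7|->6, |5|->3.5, |6|->5, |2|->2, |8|->7, |1|->1
Step 3: Attach original signs; sum ranks with positive sign and with negative sign.
W+ = 3.5 + 6 + 7 = 16.5
W- = 3.5 + 5 + 2 + 1 = 11.5
(Check: W+ + W- = 28 should equal n(n+1)/2 = 28.)
Step 4: Test statistic W = min(W+, W-) = 11.5.
Step 5: Ties in |d|, so use the tie-corrected normal approximation.
        E[W] = n(n+1)/4 = 7*8/4 = 14.
        Tie groups: |d|=5 (t=2); sum(t^3 - t) = 6.
        Var[W] = n(n+1)(2n+1)/24 - sum(t^3-t)/48 = 840/24 - 6/48 = 34.875.
        z = (W - E[W]) / sqrt(Var[W]) = (11.5 - 14) / 5.9055 = -0.4233.
        Two-sided p = 2*Phi(z) = 0.672052.
Step 6: alpha = 0.05. fail to reject H0.

W+ = 16.5, W- = 11.5, W = min = 11.5, p = 0.672052, fail to reject H0.


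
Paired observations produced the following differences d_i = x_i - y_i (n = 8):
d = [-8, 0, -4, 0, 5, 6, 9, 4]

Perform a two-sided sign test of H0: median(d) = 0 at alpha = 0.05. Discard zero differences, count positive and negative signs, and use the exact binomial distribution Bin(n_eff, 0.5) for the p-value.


Step 1: Discard zero differences. Original n = 8; n_eff = number of nonzero differences = 6.
Nonzero differences (with sign): -8, -4, +5, +6, +9, +4
Step 2: Count signs: positive = 4, negative = 2.
Step 3: Under H0: P(positive) = 0.5, so the number of positives S ~ Bin(6, 0.5).
Step 4: Two-sided exact p-value = sum of Bin(6,0.5) probabilities at or below the observed probability = 0.687500.
Step 5: alpha = 0.05. fail to reject H0.

n_eff = 6, pos = 4, neg = 2, p = 0.687500, fail to reject H0.


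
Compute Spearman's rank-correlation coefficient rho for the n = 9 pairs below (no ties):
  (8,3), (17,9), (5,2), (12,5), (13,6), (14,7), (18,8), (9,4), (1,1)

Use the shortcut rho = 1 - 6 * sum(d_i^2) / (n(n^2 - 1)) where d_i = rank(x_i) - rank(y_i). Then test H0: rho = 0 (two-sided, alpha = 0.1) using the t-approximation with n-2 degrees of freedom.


Step 1: Rank x and y separately (midranks; no ties here).
rank(x): 8->3, 17->8, 5->2, 12->5, 13->6, 14->7, 18->9, 9->4, 1->1
rank(y): 3->3, 9->9, 2->2, 5->5, 6->6, 7->7, 8->8, 4->4, 1->1
Step 2: d_i = R_x(i) - R_y(i); compute d_i^2.
  (3-3)^2=0, (8-9)^2=1, (2-2)^2=0, (5-5)^2=0, (6-6)^2=0, (7-7)^2=0, (9-8)^2=1, (4-4)^2=0, (1-1)^2=0
sum(d^2) = 2.
Step 3: rho = 1 - 6*2 / (9*(9^2 - 1)) = 1 - 12/720 = 0.983333.
Step 4: Under H0, t = rho * sqrt((n-2)/(1-rho^2)) = 14.3096 ~ t(7).
Step 5: Two-sided p-value from the t-distribution with 7 df = 0.000002.
Step 6: alpha = 0.1. reject H0.

rho = 0.9833, p = 0.000002, reject H0 at alpha = 0.1.


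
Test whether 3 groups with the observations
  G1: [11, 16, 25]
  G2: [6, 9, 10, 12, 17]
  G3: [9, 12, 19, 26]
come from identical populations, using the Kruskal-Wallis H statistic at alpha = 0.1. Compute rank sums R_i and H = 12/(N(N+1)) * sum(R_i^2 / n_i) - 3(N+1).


Step 1: Combine all N = 12 observations and assign midranks.
sorted (value, group, rank): (6,G2,1), (9,G2,2.5), (9,G3,2.5), (10,G2,4), (11,G1,5), (12,G2,6.5), (12,G3,6.5), (16,G1,8), (17,G2,9), (19,G3,10), (25,G1,11), (26,G3,12)
Step 2: Sum ranks within each group.
R_1 = 24 (n_1 = 3)
R_2 = 23 (n_2 = 5)
R_3 = 31 (n_3 = 4)
Step 3: H = 12/(N(N+1)) * sum(R_i^2/n_i) - 3(N+1)
     = 12/(12*13) * (24^2/3 + 23^2/5 + 31^2/4) - 3*13
     = 0.076923 * 538.05 - 39
     = 2.388462.
Step 4: Ties present; correction factor C = 1 - 12/(12^3 - 12) = 0.993007. Corrected H = 2.388462 / 0.993007 = 2.405282.
Step 5: Under H0, H ~ chi^2(2); p-value = 0.300400.
Step 6: alpha = 0.1. fail to reject H0.

H = 2.4053, df = 2, p = 0.300400, fail to reject H0.


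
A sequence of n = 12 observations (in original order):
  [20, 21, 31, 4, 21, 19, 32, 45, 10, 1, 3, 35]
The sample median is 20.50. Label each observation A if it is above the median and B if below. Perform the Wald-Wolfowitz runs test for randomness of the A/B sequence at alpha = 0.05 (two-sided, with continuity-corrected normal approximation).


Step 1: Compute median = 20.50; label A = above, B = below.
Labels in order: BAABABAABBBA  (n_A = 6, n_B = 6)
Step 2: Count runs R = 8.
Step 3: Under H0 (random ordering), E[R] = 2*n_A*n_B/(n_A+n_B) + 1 = 2*6*6/12 + 1 = 7.0000.
        Var[R] = 2*n_A*n_B*(2*n_A*n_B - n_A - n_B) / ((n_A+n_B)^2 * (n_A+n_B-1)) = 4320/1584 = 2.7273.
        SD[R] = 1.6514.
Step 4: Continuity-corrected z = (R - 0.5 - E[R]) / SD[R] = (8 - 0.5 - 7.0000) / 1.6514 = 0.3028.
Step 5: Two-sided p-value via normal approximation = 2*(1 - Phi(|z|)) = 0.762069.
Step 6: alpha = 0.05. fail to reject H0.

R = 8, z = 0.3028, p = 0.762069, fail to reject H0.


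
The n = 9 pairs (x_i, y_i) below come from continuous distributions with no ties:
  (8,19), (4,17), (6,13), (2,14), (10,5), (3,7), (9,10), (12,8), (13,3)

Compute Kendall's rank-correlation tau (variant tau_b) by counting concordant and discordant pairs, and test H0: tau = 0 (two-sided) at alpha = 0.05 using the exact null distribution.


Step 1: Enumerate the 36 unordered pairs (i,j) with i<j and classify each by sign(x_j-x_i) * sign(y_j-y_i).
  (1,2):dx=-4,dy=-2->C; (1,3):dx=-2,dy=-6->C; (1,4):dx=-6,dy=-5->C; (1,5):dx=+2,dy=-14->D
  (1,6):dx=-5,dy=-12->C; (1,7):dx=+1,dy=-9->D; (1,8):dx=+4,dy=-11->D; (1,9):dx=+5,dy=-16->D
  (2,3):dx=+2,dy=-4->D; (2,4):dx=-2,dy=-3->C; (2,5):dx=+6,dy=-12->D; (2,6):dx=-1,dy=-10->C
  (2,7):dx=+5,dy=-7->D; (2,8):dx=+8,dy=-9->D; (2,9):dx=+9,dy=-14->D; (3,4):dx=-4,dy=+1->D
  (3,5):dx=+4,dy=-8->D; (3,6):dx=-3,dy=-6->C; (3,7):dx=+3,dy=-3->D; (3,8):dx=+6,dy=-5->D
  (3,9):dx=+7,dy=-10->D; (4,5):dx=+8,dy=-9->D; (4,6):dx=+1,dy=-7->D; (4,7):dx=+7,dy=-4->D
  (4,8):dx=+10,dy=-6->D; (4,9):dx=+11,dy=-11->D; (5,6):dx=-7,dy=+2->D; (5,7):dx=-1,dy=+5->D
  (5,8):dx=+2,dy=+3->C; (5,9):dx=+3,dy=-2->D; (6,7):dx=+6,dy=+3->C; (6,8):dx=+9,dy=+1->C
  (6,9):dx=+10,dy=-4->D; (7,8):dx=+3,dy=-2->D; (7,9):dx=+4,dy=-7->D; (8,9):dx=+1,dy=-5->D
Step 2: C = 10, D = 26, total pairs = 36.
Step 3: tau = (C - D)/(n(n-1)/2) = (10 - 26)/36 = -0.444444.
Step 4: Exact two-sided p-value (enumerate n! = 362880 permutations of y under H0): p = 0.119439.
Step 5: alpha = 0.05. fail to reject H0.

tau_b = -0.4444 (C=10, D=26), p = 0.119439, fail to reject H0.


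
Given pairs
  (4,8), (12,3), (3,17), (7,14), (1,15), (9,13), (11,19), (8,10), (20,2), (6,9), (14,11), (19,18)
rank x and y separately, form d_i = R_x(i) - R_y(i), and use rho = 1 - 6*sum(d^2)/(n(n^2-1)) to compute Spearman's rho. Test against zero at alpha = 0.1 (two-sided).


Step 1: Rank x and y separately (midranks; no ties here).
rank(x): 4->3, 12->9, 3->2, 7->5, 1->1, 9->7, 11->8, 8->6, 20->12, 6->4, 14->10, 19->11
rank(y): 8->3, 3->2, 17->10, 14->8, 15->9, 13->7, 19->12, 10->5, 2->1, 9->4, 11->6, 18->11
Step 2: d_i = R_x(i) - R_y(i); compute d_i^2.
  (3-3)^2=0, (9-2)^2=49, (2-10)^2=64, (5-8)^2=9, (1-9)^2=64, (7-7)^2=0, (8-12)^2=16, (6-5)^2=1, (12-1)^2=121, (4-4)^2=0, (10-6)^2=16, (11-11)^2=0
sum(d^2) = 340.
Step 3: rho = 1 - 6*340 / (12*(12^2 - 1)) = 1 - 2040/1716 = -0.188811.
Step 4: Under H0, t = rho * sqrt((n-2)/(1-rho^2)) = -0.6080 ~ t(10).
Step 5: Two-sided p-value from the t-distribution with 10 df = 0.556737.
Step 6: alpha = 0.1. fail to reject H0.

rho = -0.1888, p = 0.556737, fail to reject H0 at alpha = 0.1.


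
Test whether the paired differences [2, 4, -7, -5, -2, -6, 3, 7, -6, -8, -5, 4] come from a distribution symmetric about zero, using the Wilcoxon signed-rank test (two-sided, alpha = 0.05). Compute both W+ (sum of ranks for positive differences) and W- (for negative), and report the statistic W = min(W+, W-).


Step 1: Drop any zero differences (none here) and take |d_i|.
|d| = [2, 4, 7, 5, 2, 6, 3, 7, 6, 8, 5, 4]
Step 2: Midrank |d_i| (ties get averaged ranks).
ranks: |2|->1.5, |4|->4.5, |7|->10.5, |5|->6.5, |2|->1.5, |6|->8.5, |3|->3, |7|->10.5, |6|->8.5, |8|->12, |5|->6.5, |4|->4.5
Step 3: Attach original signs; sum ranks with positive sign and with negative sign.
W+ = 1.5 + 4.5 + 3 + 10.5 + 4.5 = 24
W- = 10.5 + 6.5 + 1.5 + 8.5 + 8.5 + 12 + 6.5 = 54
(Check: W+ + W- = 78 should equal n(n+1)/2 = 78.)
Step 4: Test statistic W = min(W+, W-) = 24.
Step 5: Ties in |d|, so use the tie-corrected normal approximation.
        E[W] = n(n+1)/4 = 12*13/4 = 39.
        Tie groups: |d|=2 (t=2), |d|=4 (t=2), |d|=5 (t=2), |d|=6 (t=2), |d|=7 (t=2); sum(t^3 - t) = 30.
        Var[W] = n(n+1)(2n+1)/24 - sum(t^3-t)/48 = 3900/24 - 30/48 = 161.875.
        z = (W - E[W]) / sqrt(Var[W]) = (24 - 39) / 12.7230 = -1.1790.
        Two-sided p = 2*Phi(z) = 0.238412.
Step 6: alpha = 0.05. fail to reject H0.

W+ = 24, W- = 54, W = min = 24, p = 0.238412, fail to reject H0.


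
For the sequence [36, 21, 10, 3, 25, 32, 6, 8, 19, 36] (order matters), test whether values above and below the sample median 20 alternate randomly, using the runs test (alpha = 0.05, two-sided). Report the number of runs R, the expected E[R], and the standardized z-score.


Step 1: Compute median = 20; label A = above, B = below.
Labels in order: AABBAABBBA  (n_A = 5, n_B = 5)
Step 2: Count runs R = 5.
Step 3: Under H0 (random ordering), E[R] = 2*n_A*n_B/(n_A+n_B) + 1 = 2*5*5/10 + 1 = 6.0000.
        Var[R] = 2*n_A*n_B*(2*n_A*n_B - n_A - n_B) / ((n_A+n_B)^2 * (n_A+n_B-1)) = 2000/900 = 2.2222.
        SD[R] = 1.4907.
Step 4: Continuity-corrected z = (R + 0.5 - E[R]) / SD[R] = (5 + 0.5 - 6.0000) / 1.4907 = -0.3354.
Step 5: Two-sided p-value via normal approximation = 2*(1 - Phi(|z|)) = 0.737316.
Step 6: alpha = 0.05. fail to reject H0.

R = 5, z = -0.3354, p = 0.737316, fail to reject H0.


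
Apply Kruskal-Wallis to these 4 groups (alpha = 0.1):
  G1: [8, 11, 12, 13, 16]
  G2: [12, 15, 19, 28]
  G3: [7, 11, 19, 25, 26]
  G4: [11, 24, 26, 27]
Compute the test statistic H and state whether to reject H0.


Step 1: Combine all N = 18 observations and assign midranks.
sorted (value, group, rank): (7,G3,1), (8,G1,2), (11,G1,4), (11,G3,4), (11,G4,4), (12,G1,6.5), (12,G2,6.5), (13,G1,8), (15,G2,9), (16,G1,10), (19,G2,11.5), (19,G3,11.5), (24,G4,13), (25,G3,14), (26,G3,15.5), (26,G4,15.5), (27,G4,17), (28,G2,18)
Step 2: Sum ranks within each group.
R_1 = 30.5 (n_1 = 5)
R_2 = 45 (n_2 = 4)
R_3 = 46 (n_3 = 5)
R_4 = 49.5 (n_4 = 4)
Step 3: H = 12/(N(N+1)) * sum(R_i^2/n_i) - 3(N+1)
     = 12/(18*19) * (30.5^2/5 + 45^2/4 + 46^2/5 + 49.5^2/4) - 3*19
     = 0.035088 * 1728.06 - 57
     = 3.633772.
Step 4: Ties present; correction factor C = 1 - 42/(18^3 - 18) = 0.992776. Corrected H = 3.633772 / 0.992776 = 3.660213.
Step 5: Under H0, H ~ chi^2(3); p-value = 0.300570.
Step 6: alpha = 0.1. fail to reject H0.

H = 3.6602, df = 3, p = 0.300570, fail to reject H0.


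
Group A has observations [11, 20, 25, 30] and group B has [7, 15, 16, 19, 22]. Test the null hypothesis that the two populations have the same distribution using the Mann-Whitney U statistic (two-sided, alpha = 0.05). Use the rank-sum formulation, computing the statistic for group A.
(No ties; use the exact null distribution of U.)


Step 1: Combine and sort all 9 observations; assign midranks.
sorted (value, group): (7,Y), (11,X), (15,Y), (16,Y), (19,Y), (20,X), (22,Y), (25,X), (30,X)
ranks: 7->1, 11->2, 15->3, 16->4, 19->5, 20->6, 22->7, 25->8, 30->9
Step 2: Rank sum for X: R1 = 2 + 6 + 8 + 9 = 25.
Step 3: U_X = R1 - n1(n1+1)/2 = 25 - 4*5/2 = 25 - 10 = 15.
       U_Y = n1*n2 - U_X = 20 - 15 = 5.
Step 4: No ties, so the exact null distribution of U (based on enumerating the C(9,4) = 126 equally likely rank assignments) gives the two-sided p-value.
Step 5: p-value = 0.285714; compare to alpha = 0.05. fail to reject H0.

U_X = 15, p = 0.285714, fail to reject H0 at alpha = 0.05.


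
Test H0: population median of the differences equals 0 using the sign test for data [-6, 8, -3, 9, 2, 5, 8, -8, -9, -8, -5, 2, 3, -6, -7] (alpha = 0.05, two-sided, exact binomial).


Step 1: Discard zero differences. Original n = 15; n_eff = number of nonzero differences = 15.
Nonzero differences (with sign): -6, +8, -3, +9, +2, +5, +8, -8, -9, -8, -5, +2, +3, -6, -7
Step 2: Count signs: positive = 7, negative = 8.
Step 3: Under H0: P(positive) = 0.5, so the number of positives S ~ Bin(15, 0.5).
Step 4: Two-sided exact p-value = sum of Bin(15,0.5) probabilities at or below the observed probability = 1.000000.
Step 5: alpha = 0.05. fail to reject H0.

n_eff = 15, pos = 7, neg = 8, p = 1.000000, fail to reject H0.


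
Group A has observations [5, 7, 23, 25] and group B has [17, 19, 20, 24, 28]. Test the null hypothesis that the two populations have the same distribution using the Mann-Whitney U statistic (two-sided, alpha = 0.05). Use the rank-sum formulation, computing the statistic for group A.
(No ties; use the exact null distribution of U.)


Step 1: Combine and sort all 9 observations; assign midranks.
sorted (value, group): (5,X), (7,X), (17,Y), (19,Y), (20,Y), (23,X), (24,Y), (25,X), (28,Y)
ranks: 5->1, 7->2, 17->3, 19->4, 20->5, 23->6, 24->7, 25->8, 28->9
Step 2: Rank sum for X: R1 = 1 + 2 + 6 + 8 = 17.
Step 3: U_X = R1 - n1(n1+1)/2 = 17 - 4*5/2 = 17 - 10 = 7.
       U_Y = n1*n2 - U_X = 20 - 7 = 13.
Step 4: No ties, so the exact null distribution of U (based on enumerating the C(9,4) = 126 equally likely rank assignments) gives the two-sided p-value.
Step 5: p-value = 0.555556; compare to alpha = 0.05. fail to reject H0.

U_X = 7, p = 0.555556, fail to reject H0 at alpha = 0.05.


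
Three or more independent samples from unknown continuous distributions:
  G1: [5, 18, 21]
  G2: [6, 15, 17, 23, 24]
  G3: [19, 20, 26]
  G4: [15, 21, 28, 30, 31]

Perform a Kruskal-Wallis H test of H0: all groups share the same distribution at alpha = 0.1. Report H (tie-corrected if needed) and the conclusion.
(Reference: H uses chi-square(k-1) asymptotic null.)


Step 1: Combine all N = 16 observations and assign midranks.
sorted (value, group, rank): (5,G1,1), (6,G2,2), (15,G2,3.5), (15,G4,3.5), (17,G2,5), (18,G1,6), (19,G3,7), (20,G3,8), (21,G1,9.5), (21,G4,9.5), (23,G2,11), (24,G2,12), (26,G3,13), (28,G4,14), (30,G4,15), (31,G4,16)
Step 2: Sum ranks within each group.
R_1 = 16.5 (n_1 = 3)
R_2 = 33.5 (n_2 = 5)
R_3 = 28 (n_3 = 3)
R_4 = 58 (n_4 = 5)
Step 3: H = 12/(N(N+1)) * sum(R_i^2/n_i) - 3(N+1)
     = 12/(16*17) * (16.5^2/3 + 33.5^2/5 + 28^2/3 + 58^2/5) - 3*17
     = 0.044118 * 1249.33 - 51
     = 4.117647.
Step 4: Ties present; correction factor C = 1 - 12/(16^3 - 16) = 0.997059. Corrected H = 4.117647 / 0.997059 = 4.129794.
Step 5: Under H0, H ~ chi^2(3); p-value = 0.247786.
Step 6: alpha = 0.1. fail to reject H0.

H = 4.1298, df = 3, p = 0.247786, fail to reject H0.


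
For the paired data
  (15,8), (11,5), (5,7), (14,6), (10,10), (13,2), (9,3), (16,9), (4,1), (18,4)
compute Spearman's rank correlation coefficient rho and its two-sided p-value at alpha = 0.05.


Step 1: Rank x and y separately (midranks; no ties here).
rank(x): 15->8, 11->5, 5->2, 14->7, 10->4, 13->6, 9->3, 16->9, 4->1, 18->10
rank(y): 8->8, 5->5, 7->7, 6->6, 10->10, 2->2, 3->3, 9->9, 1->1, 4->4
Step 2: d_i = R_x(i) - R_y(i); compute d_i^2.
  (8-8)^2=0, (5-5)^2=0, (2-7)^2=25, (7-6)^2=1, (4-10)^2=36, (6-2)^2=16, (3-3)^2=0, (9-9)^2=0, (1-1)^2=0, (10-4)^2=36
sum(d^2) = 114.
Step 3: rho = 1 - 6*114 / (10*(10^2 - 1)) = 1 - 684/990 = 0.309091.
Step 4: Under H0, t = rho * sqrt((n-2)/(1-rho^2)) = 0.9193 ~ t(8).
Step 5: Two-sided p-value from the t-distribution with 8 df = 0.384841.
Step 6: alpha = 0.05. fail to reject H0.

rho = 0.3091, p = 0.384841, fail to reject H0 at alpha = 0.05.


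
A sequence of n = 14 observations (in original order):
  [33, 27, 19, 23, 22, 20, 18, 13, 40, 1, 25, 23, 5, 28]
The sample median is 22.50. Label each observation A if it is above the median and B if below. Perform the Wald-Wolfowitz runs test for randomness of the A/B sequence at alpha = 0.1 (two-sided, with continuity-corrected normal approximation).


Step 1: Compute median = 22.50; label A = above, B = below.
Labels in order: AABABBBBABAABA  (n_A = 7, n_B = 7)
Step 2: Count runs R = 9.
Step 3: Under H0 (random ordering), E[R] = 2*n_A*n_B/(n_A+n_B) + 1 = 2*7*7/14 + 1 = 8.0000.
        Var[R] = 2*n_A*n_B*(2*n_A*n_B - n_A - n_B) / ((n_A+n_B)^2 * (n_A+n_B-1)) = 8232/2548 = 3.2308.
        SD[R] = 1.7974.
Step 4: Continuity-corrected z = (R - 0.5 - E[R]) / SD[R] = (9 - 0.5 - 8.0000) / 1.7974 = 0.2782.
Step 5: Two-sided p-value via normal approximation = 2*(1 - Phi(|z|)) = 0.780879.
Step 6: alpha = 0.1. fail to reject H0.

R = 9, z = 0.2782, p = 0.780879, fail to reject H0.


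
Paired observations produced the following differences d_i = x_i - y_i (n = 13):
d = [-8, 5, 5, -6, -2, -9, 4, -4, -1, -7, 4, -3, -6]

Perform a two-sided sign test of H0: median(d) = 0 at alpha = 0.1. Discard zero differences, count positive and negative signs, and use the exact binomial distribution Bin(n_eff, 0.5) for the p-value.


Step 1: Discard zero differences. Original n = 13; n_eff = number of nonzero differences = 13.
Nonzero differences (with sign): -8, +5, +5, -6, -2, -9, +4, -4, -1, -7, +4, -3, -6
Step 2: Count signs: positive = 4, negative = 9.
Step 3: Under H0: P(positive) = 0.5, so the number of positives S ~ Bin(13, 0.5).
Step 4: Two-sided exact p-value = sum of Bin(13,0.5) probabilities at or below the observed probability = 0.266846.
Step 5: alpha = 0.1. fail to reject H0.

n_eff = 13, pos = 4, neg = 9, p = 0.266846, fail to reject H0.


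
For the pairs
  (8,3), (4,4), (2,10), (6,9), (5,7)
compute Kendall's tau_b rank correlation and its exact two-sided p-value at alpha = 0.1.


Step 1: Enumerate the 10 unordered pairs (i,j) with i<j and classify each by sign(x_j-x_i) * sign(y_j-y_i).
  (1,2):dx=-4,dy=+1->D; (1,3):dx=-6,dy=+7->D; (1,4):dx=-2,dy=+6->D; (1,5):dx=-3,dy=+4->D
  (2,3):dx=-2,dy=+6->D; (2,4):dx=+2,dy=+5->C; (2,5):dx=+1,dy=+3->C; (3,4):dx=+4,dy=-1->D
  (3,5):dx=+3,dy=-3->D; (4,5):dx=-1,dy=-2->C
Step 2: C = 3, D = 7, total pairs = 10.
Step 3: tau = (C - D)/(n(n-1)/2) = (3 - 7)/10 = -0.400000.
Step 4: Exact two-sided p-value (enumerate n! = 120 permutations of y under H0): p = 0.483333.
Step 5: alpha = 0.1. fail to reject H0.

tau_b = -0.4000 (C=3, D=7), p = 0.483333, fail to reject H0.


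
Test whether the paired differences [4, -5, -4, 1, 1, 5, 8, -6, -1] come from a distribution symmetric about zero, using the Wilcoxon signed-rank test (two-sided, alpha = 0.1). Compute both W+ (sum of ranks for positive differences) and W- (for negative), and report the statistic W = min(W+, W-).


Step 1: Drop any zero differences (none here) and take |d_i|.
|d| = [4, 5, 4, 1, 1, 5, 8, 6, 1]
Step 2: Midrank |d_i| (ties get averaged ranks).
ranks: |4|->4.5, |5|->6.5, |4|->4.5, |1|->2, |1|->2, |5|->6.5, |8|->9, |6|->8, |1|->2
Step 3: Attach original signs; sum ranks with positive sign and with negative sign.
W+ = 4.5 + 2 + 2 + 6.5 + 9 = 24
W- = 6.5 + 4.5 + 8 + 2 = 21
(Check: W+ + W- = 45 should equal n(n+1)/2 = 45.)
Step 4: Test statistic W = min(W+, W-) = 21.
Step 5: Ties in |d|, so use the tie-corrected normal approximation.
        E[W] = n(n+1)/4 = 9*10/4 = 22.5.
        Tie groups: |d|=1 (t=3), |d|=4 (t=2), |d|=5 (t=2); sum(t^3 - t) = 36.
        Var[W] = n(n+1)(2n+1)/24 - sum(t^3-t)/48 = 1710/24 - 36/48 = 70.5.
        z = (W - E[W]) / sqrt(Var[W]) = (21 - 22.5) / 8.3964 = -0.1786.
        Two-sided p = 2*Phi(z) = 0.858215.
Step 6: alpha = 0.1. fail to reject H0.

W+ = 24, W- = 21, W = min = 21, p = 0.858215, fail to reject H0.


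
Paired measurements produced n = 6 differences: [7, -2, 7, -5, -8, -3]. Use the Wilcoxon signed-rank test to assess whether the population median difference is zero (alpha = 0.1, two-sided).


Step 1: Drop any zero differences (none here) and take |d_i|.
|d| = [7, 2, 7, 5, 8, 3]
Step 2: Midrank |d_i| (ties get averaged ranks).
ranks: |7|->4.5, |2|->1, |7|->4.5, |5|->3, |8|->6, |3|->2
Step 3: Attach original signs; sum ranks with positive sign and with negative sign.
W+ = 4.5 + 4.5 = 9
W- = 1 + 3 + 6 + 2 = 12
(Check: W+ + W- = 21 should equal n(n+1)/2 = 21.)
Step 4: Test statistic W = min(W+, W-) = 9.
Step 5: Ties in |d|, so use the tie-corrected normal approximation.
        E[W] = n(n+1)/4 = 6*7/4 = 10.5.
        Tie groups: |d|=7 (t=2); sum(t^3 - t) = 6.
        Var[W] = n(n+1)(2n+1)/24 - sum(t^3-t)/48 = 546/24 - 6/48 = 22.625.
        z = (W - E[W]) / sqrt(Var[W]) = (9 - 10.5) / 4.7566 = -0.3154.
        Two-sided p = 2*Phi(z) = 0.752494.
Step 6: alpha = 0.1. fail to reject H0.

W+ = 9, W- = 12, W = min = 9, p = 0.752494, fail to reject H0.


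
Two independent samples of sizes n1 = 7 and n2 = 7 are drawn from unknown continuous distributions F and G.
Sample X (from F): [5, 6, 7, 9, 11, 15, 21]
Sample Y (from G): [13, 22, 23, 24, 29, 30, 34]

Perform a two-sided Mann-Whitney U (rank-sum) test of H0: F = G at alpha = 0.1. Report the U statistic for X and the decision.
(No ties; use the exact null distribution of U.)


Step 1: Combine and sort all 14 observations; assign midranks.
sorted (value, group): (5,X), (6,X), (7,X), (9,X), (11,X), (13,Y), (15,X), (21,X), (22,Y), (23,Y), (24,Y), (29,Y), (30,Y), (34,Y)
ranks: 5->1, 6->2, 7->3, 9->4, 11->5, 13->6, 15->7, 21->8, 22->9, 23->10, 24->11, 29->12, 30->13, 34->14
Step 2: Rank sum for X: R1 = 1 + 2 + 3 + 4 + 5 + 7 + 8 = 30.
Step 3: U_X = R1 - n1(n1+1)/2 = 30 - 7*8/2 = 30 - 28 = 2.
       U_Y = n1*n2 - U_X = 49 - 2 = 47.
Step 4: No ties, so the exact null distribution of U (based on enumerating the C(14,7) = 3432 equally likely rank assignments) gives the two-sided p-value.
Step 5: p-value = 0.002331; compare to alpha = 0.1. reject H0.

U_X = 2, p = 0.002331, reject H0 at alpha = 0.1.


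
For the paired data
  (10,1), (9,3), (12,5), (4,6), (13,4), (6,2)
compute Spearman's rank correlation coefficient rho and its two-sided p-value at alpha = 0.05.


Step 1: Rank x and y separately (midranks; no ties here).
rank(x): 10->4, 9->3, 12->5, 4->1, 13->6, 6->2
rank(y): 1->1, 3->3, 5->5, 6->6, 4->4, 2->2
Step 2: d_i = R_x(i) - R_y(i); compute d_i^2.
  (4-1)^2=9, (3-3)^2=0, (5-5)^2=0, (1-6)^2=25, (6-4)^2=4, (2-2)^2=0
sum(d^2) = 38.
Step 3: rho = 1 - 6*38 / (6*(6^2 - 1)) = 1 - 228/210 = -0.085714.
Step 4: Under H0, t = rho * sqrt((n-2)/(1-rho^2)) = -0.1721 ~ t(4).
Step 5: Two-sided p-value from the t-distribution with 4 df = 0.871743.
Step 6: alpha = 0.05. fail to reject H0.

rho = -0.0857, p = 0.871743, fail to reject H0 at alpha = 0.05.


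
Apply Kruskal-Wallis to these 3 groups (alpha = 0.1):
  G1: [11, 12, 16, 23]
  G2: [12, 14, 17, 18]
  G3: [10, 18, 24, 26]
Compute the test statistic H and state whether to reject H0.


Step 1: Combine all N = 12 observations and assign midranks.
sorted (value, group, rank): (10,G3,1), (11,G1,2), (12,G1,3.5), (12,G2,3.5), (14,G2,5), (16,G1,6), (17,G2,7), (18,G2,8.5), (18,G3,8.5), (23,G1,10), (24,G3,11), (26,G3,12)
Step 2: Sum ranks within each group.
R_1 = 21.5 (n_1 = 4)
R_2 = 24 (n_2 = 4)
R_3 = 32.5 (n_3 = 4)
Step 3: H = 12/(N(N+1)) * sum(R_i^2/n_i) - 3(N+1)
     = 12/(12*13) * (21.5^2/4 + 24^2/4 + 32.5^2/4) - 3*13
     = 0.076923 * 523.625 - 39
     = 1.278846.
Step 4: Ties present; correction factor C = 1 - 12/(12^3 - 12) = 0.993007. Corrected H = 1.278846 / 0.993007 = 1.287852.
Step 5: Under H0, H ~ chi^2(2); p-value = 0.525226.
Step 6: alpha = 0.1. fail to reject H0.

H = 1.2879, df = 2, p = 0.525226, fail to reject H0.


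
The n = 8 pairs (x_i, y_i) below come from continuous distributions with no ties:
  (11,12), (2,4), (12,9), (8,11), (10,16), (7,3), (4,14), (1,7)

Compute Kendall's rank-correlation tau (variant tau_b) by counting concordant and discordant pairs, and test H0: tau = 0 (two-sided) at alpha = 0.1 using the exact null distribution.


Step 1: Enumerate the 28 unordered pairs (i,j) with i<j and classify each by sign(x_j-x_i) * sign(y_j-y_i).
  (1,2):dx=-9,dy=-8->C; (1,3):dx=+1,dy=-3->D; (1,4):dx=-3,dy=-1->C; (1,5):dx=-1,dy=+4->D
  (1,6):dx=-4,dy=-9->C; (1,7):dx=-7,dy=+2->D; (1,8):dx=-10,dy=-5->C; (2,3):dx=+10,dy=+5->C
  (2,4):dx=+6,dy=+7->C; (2,5):dx=+8,dy=+12->C; (2,6):dx=+5,dy=-1->D; (2,7):dx=+2,dy=+10->C
  (2,8):dx=-1,dy=+3->D; (3,4):dx=-4,dy=+2->D; (3,5):dx=-2,dy=+7->D; (3,6):dx=-5,dy=-6->C
  (3,7):dx=-8,dy=+5->D; (3,8):dx=-11,dy=-2->C; (4,5):dx=+2,dy=+5->C; (4,6):dx=-1,dy=-8->C
  (4,7):dx=-4,dy=+3->D; (4,8):dx=-7,dy=-4->C; (5,6):dx=-3,dy=-13->C; (5,7):dx=-6,dy=-2->C
  (5,8):dx=-9,dy=-9->C; (6,7):dx=-3,dy=+11->D; (6,8):dx=-6,dy=+4->D; (7,8):dx=-3,dy=-7->C
Step 2: C = 17, D = 11, total pairs = 28.
Step 3: tau = (C - D)/(n(n-1)/2) = (17 - 11)/28 = 0.214286.
Step 4: Exact two-sided p-value (enumerate n! = 40320 permutations of y under H0): p = 0.548413.
Step 5: alpha = 0.1. fail to reject H0.

tau_b = 0.2143 (C=17, D=11), p = 0.548413, fail to reject H0.


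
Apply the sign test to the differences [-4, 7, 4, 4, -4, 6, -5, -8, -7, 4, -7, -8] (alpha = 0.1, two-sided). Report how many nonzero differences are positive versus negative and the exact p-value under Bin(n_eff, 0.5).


Step 1: Discard zero differences. Original n = 12; n_eff = number of nonzero differences = 12.
Nonzero differences (with sign): -4, +7, +4, +4, -4, +6, -5, -8, -7, +4, -7, -8
Step 2: Count signs: positive = 5, negative = 7.
Step 3: Under H0: P(positive) = 0.5, so the number of positives S ~ Bin(12, 0.5).
Step 4: Two-sided exact p-value = sum of Bin(12,0.5) probabilities at or below the observed probability = 0.774414.
Step 5: alpha = 0.1. fail to reject H0.

n_eff = 12, pos = 5, neg = 7, p = 0.774414, fail to reject H0.
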